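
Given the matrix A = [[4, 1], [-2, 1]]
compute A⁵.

tr A = 5 and det A = 6, so the characteristic polynomial is λ² − (5)λ + (6) with roots 2 and 3.
Eigenvectors give P = [[-1, -1], [2, 1]] with P⁻¹ = [[1, 1], [-2, -1]], and A = P·diag(2, 3)·P⁻¹.
Then A⁵ = P·diag(32, 243)·P⁻¹ = [[-32, -243], [64, 243]] · [[1, 1], [-2, -1]] = [[454, 211], [-422, -179]].

[[454, 211], [-422, -179]]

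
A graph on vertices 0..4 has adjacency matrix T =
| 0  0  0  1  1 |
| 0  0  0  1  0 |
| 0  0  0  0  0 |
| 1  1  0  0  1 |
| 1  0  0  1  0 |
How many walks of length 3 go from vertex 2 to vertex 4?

0

The number of length-3 walks from vertex 2 to vertex 4 is entry (2,4) of T³, where T is the adjacency matrix.
T² = [[2, 1, 0, 1, 1], [1, 1, 0, 0, 1], [0, 0, 0, 0, 0], [1, 0, 0, 3, 1], [1, 1, 0, 1, 2]]
T³ = [[2, 1, 0, 4, 3], [1, 0, 0, 3, 1], [0, 0, 0, 0, 0], [4, 3, 0, 2, 4], [3, 1, 0, 4, 2]]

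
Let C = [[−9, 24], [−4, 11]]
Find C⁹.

[[−39369, 118104], [−19684, 59051]]

tr C = 2 and det C = −3, so the characteristic polynomial is λ² − (2)λ + (−3) with roots 3 and −1.
Eigenvectors give P = [[2, 3], [1, 1]] with P⁻¹ = [[−1, 3], [1, −2]], and C = P·diag(3, −1)·P⁻¹.
Then C⁹ = P·diag(19683, −1)·P⁻¹ = [[39366, −3], [19683, −1]] · [[−1, 3], [1, −2]] = [[−39369, 118104], [−19684, 59051]].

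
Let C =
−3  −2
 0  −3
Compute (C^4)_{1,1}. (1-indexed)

C^2 = [[9, 12], [0, 9]]
C^3 = [[−27, −54], [0, −27]]
C^4 = [[81, 216], [0, 81]]

81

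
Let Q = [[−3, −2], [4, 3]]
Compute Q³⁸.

[[1, 0], [0, 1]]

Q² = I (check: tr Q = 0 and det Q = −1), so Q³⁸ = I since 38 is even.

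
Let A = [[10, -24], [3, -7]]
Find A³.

[[64, -168], [21, -55]]

tr A = 3 and det A = 2, so the characteristic polynomial is λ² − (3)λ + (2) with roots 2 and 1.
Eigenvectors give P = [[3, -8], [1, -3]] with P⁻¹ = [[3, -8], [1, -3]], and A = P·diag(2, 1)·P⁻¹.
Then A³ = P·diag(8, 1)·P⁻¹ = [[24, -8], [8, -3]] · [[3, -8], [1, -3]] = [[64, -168], [21, -55]].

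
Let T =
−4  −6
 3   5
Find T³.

[[−10, −18], [9, 17]]

tr T = 1 and det T = −2, so the characteristic polynomial is λ² − (1)λ + (−2) with roots −1 and 2.
Eigenvectors give P = [[−2, −1], [1, 1]] with P⁻¹ = [[−1, −1], [1, 2]], and T = P·diag(−1, 2)·P⁻¹.
Then T³ = P·diag(−1, 8)·P⁻¹ = [[2, −8], [−1, 8]] · [[−1, −1], [1, 2]] = [[−10, −18], [9, 17]].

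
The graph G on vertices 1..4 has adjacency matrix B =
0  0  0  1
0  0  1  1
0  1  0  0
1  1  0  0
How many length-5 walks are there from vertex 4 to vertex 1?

The number of length-5 walks from vertex 4 to vertex 1 is entry (4,1) of B⁵, where B is the adjacency matrix.
B² = [[1, 1, 0, 0], [1, 2, 0, 0], [0, 0, 1, 1], [0, 0, 1, 2]]
B³ = [[0, 0, 1, 2], [0, 0, 2, 3], [1, 2, 0, 0], [2, 3, 0, 0]]
B⁴ = [[2, 3, 0, 0], [3, 5, 0, 0], [0, 0, 2, 3], [0, 0, 3, 5]]
B⁵ = [[0, 0, 3, 5], [0, 0, 5, 8], [3, 5, 0, 0], [5, 8, 0, 0]]

5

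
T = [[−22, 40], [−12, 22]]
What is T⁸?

[[256, 0], [0, 256]]

tr T = 0 and det T = −4, so the characteristic polynomial is λ² − (0)λ + (−4) with roots 2 and −2.
Eigenvectors give P = [[5, 2], [3, 1]] with P⁻¹ = [[−1, 2], [3, −5]], and T = P·diag(2, −2)·P⁻¹.
Then T⁸ = P·diag(256, 256)·P⁻¹ = [[1280, 512], [768, 256]] · [[−1, 2], [3, −5]] = [[256, 0], [0, 256]].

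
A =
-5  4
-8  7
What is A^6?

[[-727, 728], [-1456, 1457]]

tr A = 2 and det A = -3, so the characteristic polynomial is λ² − (2)λ + (-3) with roots 3 and -1.
Eigenvectors give P = [[1, -1], [2, -1]] with P⁻¹ = [[-1, 1], [-2, 1]], and A = P·diag(3, -1)·P⁻¹.
Then A^6 = P·diag(729, 1)·P⁻¹ = [[729, -1], [1458, -1]] · [[-1, 1], [-2, 1]] = [[-727, 728], [-1456, 1457]].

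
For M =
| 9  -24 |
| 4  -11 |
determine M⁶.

tr M = -2 and det M = -3, so the characteristic polynomial is λ² − (-2)λ + (-3) with roots -3 and 1.
Eigenvectors give P = [[2, -3], [1, -1]] with P⁻¹ = [[-1, 3], [-1, 2]], and M = P·diag(-3, 1)·P⁻¹.
Then M⁶ = P·diag(729, 1)·P⁻¹ = [[1458, -3], [729, -1]] · [[-1, 3], [-1, 2]] = [[-1455, 4368], [-728, 2185]].

[[-1455, 4368], [-728, 2185]]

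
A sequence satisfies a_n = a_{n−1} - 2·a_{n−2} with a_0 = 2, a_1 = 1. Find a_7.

With companion matrix T = [[1, -2], [1, 0]], [a_n, a_{n−1}]ᵀ = T·[a_{n−1}, a_{n−2}]ᵀ, so [a_7, a_6]ᵀ = T⁶·[a_1, a_0]ᵀ.
T⁶ = [[7, -10], [5, 2]], giving [a_7, a_6]ᵀ = [[-13], [9]].

-13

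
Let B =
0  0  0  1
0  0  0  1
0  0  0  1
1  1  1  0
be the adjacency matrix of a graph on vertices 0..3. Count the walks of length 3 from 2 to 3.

The number of length-3 walks from vertex 2 to vertex 3 is entry (2,3) of B³, where B is the adjacency matrix.
B² = [[1, 1, 1, 0], [1, 1, 1, 0], [1, 1, 1, 0], [0, 0, 0, 3]]
B³ = [[0, 0, 0, 3], [0, 0, 0, 3], [0, 0, 0, 3], [3, 3, 3, 0]]

3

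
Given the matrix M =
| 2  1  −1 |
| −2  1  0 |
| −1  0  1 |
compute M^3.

[[3, 6, −6], [−12, −7, 8], [−6, −4, 5]]

M^2 = [[3, 3, −3], [−6, −1, 2], [−3, −1, 2]]
M^3 = [[3, 6, −6], [−12, −7, 8], [−6, −4, 5]]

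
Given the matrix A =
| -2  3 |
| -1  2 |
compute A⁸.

[[1, 0], [0, 1]]

A² = I (check: tr A = 0 and det A = -1), so A⁸ = I since 8 is even.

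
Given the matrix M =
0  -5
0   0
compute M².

[[0, 0], [0, 0]]

M is strictly triangular, hence nilpotent: M² = 0, so M² = 0.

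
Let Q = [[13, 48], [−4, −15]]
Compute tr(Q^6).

730

tr Q = −2 and det Q = −3, so the characteristic polynomial is λ² − (−2)λ + (−3) with roots 1 and −3.
Eigenvectors give P = [[4, −3], [−1, 1]] with P⁻¹ = [[1, 3], [1, 4]], and Q = P·diag(1, −3)·P⁻¹.
Then Q^6 = P·diag(1, 729)·P⁻¹ = [[4, −2187], [−1, 729]] · [[1, 3], [1, 4]] = [[−2183, −8736], [728, 2913]].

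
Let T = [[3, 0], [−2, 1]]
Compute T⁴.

[[81, 0], [−80, 1]]

tr T = 4 and det T = 3, so the characteristic polynomial is λ² − (4)λ + (3) with roots 3 and 1.
Eigenvectors give P = [[−1, 0], [1, 1]] with P⁻¹ = [[−1, 0], [1, 1]], and T = P·diag(3, 1)·P⁻¹.
Then T⁴ = P·diag(81, 1)·P⁻¹ = [[−81, 0], [81, 1]] · [[−1, 0], [1, 1]] = [[81, 0], [−80, 1]].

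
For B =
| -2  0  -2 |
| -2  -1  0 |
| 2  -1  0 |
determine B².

[[0, 2, 4], [6, 1, 4], [-2, 1, -4]]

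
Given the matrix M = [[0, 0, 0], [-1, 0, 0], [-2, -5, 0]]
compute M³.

[[0, 0, 0], [0, 0, 0], [0, 0, 0]]

M is strictly triangular, hence nilpotent: M³ = 0, so M³ = 0.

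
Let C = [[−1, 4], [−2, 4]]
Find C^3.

C^2 = [[−7, 12], [−6, 8]]
C^3 = [[−17, 20], [−10, 8]]

[[−17, 20], [−10, 8]]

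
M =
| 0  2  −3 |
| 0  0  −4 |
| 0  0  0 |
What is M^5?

M is strictly triangular, hence nilpotent: M^3 = 0, so M^5 = 0.

[[0, 0, 0], [0, 0, 0], [0, 0, 0]]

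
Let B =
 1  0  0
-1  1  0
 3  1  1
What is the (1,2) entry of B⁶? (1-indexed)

B = I + N where N = [[0, 0, 0], [-1, 0, 0], [3, 1, 0]] is strictly lower-triangular, so N³ = 0.
(I + N)⁶ = I + 6·N + 15·N² = [[1, 0, 0], [-6, 1, 0], [3, 6, 1]].

0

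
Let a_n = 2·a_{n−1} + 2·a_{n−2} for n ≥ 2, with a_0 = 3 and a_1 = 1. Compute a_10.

21376

With companion matrix T = [[2, 2], [1, 0]], [a_n, a_{n−1}]ᵀ = T·[a_{n−1}, a_{n−2}]ᵀ, so [a_10, a_9]ᵀ = T^9·[a_1, a_0]ᵀ.
T^9 = [[6688, 4896], [2448, 1792]], giving [a_10, a_9]ᵀ = [[21376], [7824]].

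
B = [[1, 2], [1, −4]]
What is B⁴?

[[27, −126], [−63, 342]]

B² = [[3, −6], [−3, 18]]
B³ = [[−3, 30], [15, −78]]
B⁴ = [[27, −126], [−63, 342]]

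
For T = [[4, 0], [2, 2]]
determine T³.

[[64, 0], [56, 8]]

T² = [[16, 0], [12, 4]]
T³ = [[64, 0], [56, 8]]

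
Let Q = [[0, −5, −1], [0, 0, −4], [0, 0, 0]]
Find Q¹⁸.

Q is strictly triangular, hence nilpotent: Q³ = 0, so Q¹⁸ = 0.

[[0, 0, 0], [0, 0, 0], [0, 0, 0]]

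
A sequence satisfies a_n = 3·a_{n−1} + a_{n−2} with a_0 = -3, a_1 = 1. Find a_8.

With companion matrix B = [[3, 1], [1, 0]], [a_n, a_{n−1}]ᵀ = B·[a_{n−1}, a_{n−2}]ᵀ, so [a_8, a_7]ᵀ = B⁷·[a_1, a_0]ᵀ.
B⁷ = [[3927, 1189], [1189, 360]], giving [a_8, a_7]ᵀ = [[360], [109]].

360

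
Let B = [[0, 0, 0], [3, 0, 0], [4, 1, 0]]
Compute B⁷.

[[0, 0, 0], [0, 0, 0], [0, 0, 0]]

B is strictly triangular, hence nilpotent: B³ = 0, so B⁷ = 0.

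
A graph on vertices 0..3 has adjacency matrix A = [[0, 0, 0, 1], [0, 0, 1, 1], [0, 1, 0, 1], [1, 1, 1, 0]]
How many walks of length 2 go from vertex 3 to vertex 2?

The number of length-2 walks from vertex 3 to vertex 2 is entry (3,2) of A², where A is the adjacency matrix.
A² = [[1, 1, 1, 0], [1, 2, 1, 1], [1, 1, 2, 1], [0, 1, 1, 3]]

1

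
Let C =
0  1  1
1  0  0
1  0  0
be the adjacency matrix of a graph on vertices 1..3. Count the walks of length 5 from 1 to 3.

4

The number of length-5 walks from vertex 1 to vertex 3 is entry (1,3) of C^5, where C is the adjacency matrix.
C^2 = [[2, 0, 0], [0, 1, 1], [0, 1, 1]]
C^3 = [[0, 2, 2], [2, 0, 0], [2, 0, 0]]
C^4 = [[4, 0, 0], [0, 2, 2], [0, 2, 2]]
C^5 = [[0, 4, 4], [4, 0, 0], [4, 0, 0]]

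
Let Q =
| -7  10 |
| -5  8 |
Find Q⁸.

[[-6049, 12610], [-6305, 12866]]

tr Q = 1 and det Q = -6, so the characteristic polynomial is λ² − (1)λ + (-6) with roots -2 and 3.
Eigenvectors give P = [[2, 1], [1, 1]] with P⁻¹ = [[1, -1], [-1, 2]], and Q = P·diag(-2, 3)·P⁻¹.
Then Q⁸ = P·diag(256, 6561)·P⁻¹ = [[512, 6561], [256, 6561]] · [[1, -1], [-1, 2]] = [[-6049, 12610], [-6305, 12866]].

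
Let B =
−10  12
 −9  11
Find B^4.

tr B = 1 and det B = −2, so the characteristic polynomial is λ² − (1)λ + (−2) with roots −1 and 2.
Eigenvectors give P = [[4, 1], [3, 1]] with P⁻¹ = [[1, −1], [−3, 4]], and B = P·diag(−1, 2)·P⁻¹.
Then B^4 = P·diag(1, 16)·P⁻¹ = [[4, 16], [3, 16]] · [[1, −1], [−3, 4]] = [[−44, 60], [−45, 61]].

[[−44, 60], [−45, 61]]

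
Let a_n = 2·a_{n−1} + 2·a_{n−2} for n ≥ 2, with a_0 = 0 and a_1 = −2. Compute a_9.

With companion matrix Q = [[2, 2], [1, 0]], [a_n, a_{n−1}]ᵀ = Q·[a_{n−1}, a_{n−2}]ᵀ, so [a_9, a_8]ᵀ = Q^8·[a_1, a_0]ᵀ.
Q^8 = [[2448, 1792], [896, 656]], giving [a_9, a_8]ᵀ = [[−4896], [−1792]].

−4896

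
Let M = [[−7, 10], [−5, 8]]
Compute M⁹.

tr M = 1 and det M = −6, so the characteristic polynomial is λ² − (1)λ + (−6) with roots −2 and 3.
Eigenvectors give P = [[2, −1], [1, −1]] with P⁻¹ = [[1, −1], [1, −2]], and M = P·diag(−2, 3)·P⁻¹.
Then M⁹ = P·diag(−512, 19683)·P⁻¹ = [[−1024, −19683], [−512, −19683]] · [[1, −1], [1, −2]] = [[−20707, 40390], [−20195, 39878]].

[[−20707, 40390], [−20195, 39878]]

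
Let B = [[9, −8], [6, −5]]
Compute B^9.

tr B = 4 and det B = 3, so the characteristic polynomial is λ² − (4)λ + (3) with roots 1 and 3.
Eigenvectors give P = [[−1, −4], [−1, −3]] with P⁻¹ = [[3, −4], [−1, 1]], and B = P·diag(1, 3)·P⁻¹.
Then B^9 = P·diag(1, 19683)·P⁻¹ = [[−1, −78732], [−1, −59049]] · [[3, −4], [−1, 1]] = [[78729, −78728], [59046, −59045]].

[[78729, −78728], [59046, −59045]]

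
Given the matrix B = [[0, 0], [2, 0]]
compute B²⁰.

[[0, 0], [0, 0]]

B is strictly triangular, hence nilpotent: B² = 0, so B²⁰ = 0.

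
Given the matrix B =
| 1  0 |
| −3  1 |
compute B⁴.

[[1, 0], [−12, 1]]

B = I + N where N = [[0, 0], [−3, 0]] is strictly lower-triangular, so N² = 0.
(I + N)⁴ = I + 4·N = [[1, 0], [−12, 1]].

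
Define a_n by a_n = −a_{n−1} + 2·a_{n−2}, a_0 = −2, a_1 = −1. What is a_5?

With companion matrix Q = [[−1, 2], [1, 0]], [a_n, a_{n−1}]ᵀ = Q·[a_{n−1}, a_{n−2}]ᵀ, so [a_5, a_4]ᵀ = Q^4·[a_1, a_0]ᵀ.
Q^4 = [[11, −10], [−5, 6]], giving [a_5, a_4]ᵀ = [[9], [−7]].

9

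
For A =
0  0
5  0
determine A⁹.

A is strictly triangular, hence nilpotent: A² = 0, so A⁹ = 0.

[[0, 0], [0, 0]]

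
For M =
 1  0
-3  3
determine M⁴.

M² = [[1, 0], [-12, 9]]
M³ = [[1, 0], [-39, 27]]
M⁴ = [[1, 0], [-120, 81]]

[[1, 0], [-120, 81]]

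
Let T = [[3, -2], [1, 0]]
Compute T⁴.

[[31, -30], [15, -14]]

tr T = 3 and det T = 2, so the characteristic polynomial is λ² − (3)λ + (2) with roots 2 and 1.
Eigenvectors give P = [[2, 1], [1, 1]] with P⁻¹ = [[1, -1], [-1, 2]], and T = P·diag(2, 1)·P⁻¹.
Then T⁴ = P·diag(16, 1)·P⁻¹ = [[32, 1], [16, 1]] · [[1, -1], [-1, 2]] = [[31, -30], [15, -14]].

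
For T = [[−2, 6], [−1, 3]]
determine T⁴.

T² = T (a projection; rank 1, trace 1), so T⁴ = T.

[[−2, 6], [−1, 3]]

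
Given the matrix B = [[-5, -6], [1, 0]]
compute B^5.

[[-665, -1266], [211, 390]]

tr B = -5 and det B = 6, so the characteristic polynomial is λ² − (-5)λ + (6) with roots -3 and -2.
Eigenvectors give P = [[3, -2], [-1, 1]] with P⁻¹ = [[1, 2], [1, 3]], and B = P·diag(-3, -2)·P⁻¹.
Then B^5 = P·diag(-243, -32)·P⁻¹ = [[-729, 64], [243, -32]] · [[1, 2], [1, 3]] = [[-665, -1266], [211, 390]].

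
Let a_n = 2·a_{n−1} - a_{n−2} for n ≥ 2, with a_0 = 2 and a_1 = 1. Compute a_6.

With companion matrix T = [[2, -1], [1, 0]], [a_n, a_{n−1}]ᵀ = T·[a_{n−1}, a_{n−2}]ᵀ, so [a_6, a_5]ᵀ = T⁵·[a_1, a_0]ᵀ.
T⁵ = [[6, -5], [5, -4]], giving [a_6, a_5]ᵀ = [[-4], [-3]].

-4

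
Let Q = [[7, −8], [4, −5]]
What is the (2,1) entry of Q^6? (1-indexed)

tr Q = 2 and det Q = −3, so the characteristic polynomial is λ² − (2)λ + (−3) with roots 3 and −1.
Eigenvectors give P = [[2, −1], [1, −1]] with P⁻¹ = [[1, −1], [1, −2]], and Q = P·diag(3, −1)·P⁻¹.
Then Q^6 = P·diag(729, 1)·P⁻¹ = [[1458, −1], [729, −1]] · [[1, −1], [1, −2]] = [[1457, −1456], [728, −727]].

728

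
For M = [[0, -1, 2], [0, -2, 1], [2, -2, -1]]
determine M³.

[[-6, 6, 9], [-6, 0, 9], [6, -12, -3]]

M² = [[4, -2, -3], [2, 2, -3], [-2, 4, 3]]
M³ = [[-6, 6, 9], [-6, 0, 9], [6, -12, -3]]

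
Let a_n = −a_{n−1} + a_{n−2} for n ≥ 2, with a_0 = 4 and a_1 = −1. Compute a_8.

With companion matrix M = [[−1, 1], [1, 0]], [a_n, a_{n−1}]ᵀ = M·[a_{n−1}, a_{n−2}]ᵀ, so [a_8, a_7]ᵀ = M⁷·[a_1, a_0]ᵀ.
M⁷ = [[−21, 13], [13, −8]], giving [a_8, a_7]ᵀ = [[73], [−45]].

73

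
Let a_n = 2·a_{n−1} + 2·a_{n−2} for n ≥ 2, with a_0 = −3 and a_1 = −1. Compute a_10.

With companion matrix A = [[2, 2], [1, 0]], [a_n, a_{n−1}]ᵀ = A·[a_{n−1}, a_{n−2}]ᵀ, so [a_10, a_9]ᵀ = A⁹·[a_1, a_0]ᵀ.
A⁹ = [[6688, 4896], [2448, 1792]], giving [a_10, a_9]ᵀ = [[−21376], [−7824]].

−21376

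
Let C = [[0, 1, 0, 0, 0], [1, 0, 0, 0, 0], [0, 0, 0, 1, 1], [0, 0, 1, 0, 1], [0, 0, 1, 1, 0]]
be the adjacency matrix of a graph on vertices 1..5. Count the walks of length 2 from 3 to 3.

The number of length-2 walks from vertex 3 to vertex 3 is entry (3,3) of C^2, where C is the adjacency matrix.
C^2 = [[1, 0, 0, 0, 0], [0, 1, 0, 0, 0], [0, 0, 2, 1, 1], [0, 0, 1, 2, 1], [0, 0, 1, 1, 2]]

2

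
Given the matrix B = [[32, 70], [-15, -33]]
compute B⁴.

tr B = -1 and det B = -6, so the characteristic polynomial is λ² − (-1)λ + (-6) with roots -3 and 2.
Eigenvectors give P = [[-2, -7], [1, 3]] with P⁻¹ = [[3, 7], [-1, -2]], and B = P·diag(-3, 2)·P⁻¹.
Then B⁴ = P·diag(81, 16)·P⁻¹ = [[-162, -112], [81, 48]] · [[3, 7], [-1, -2]] = [[-374, -910], [195, 471]].

[[-374, -910], [195, 471]]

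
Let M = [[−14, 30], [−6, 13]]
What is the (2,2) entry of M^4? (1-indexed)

−59

tr M = −1 and det M = −2, so the characteristic polynomial is λ² − (−1)λ + (−2) with roots −2 and 1.
Eigenvectors give P = [[5, 2], [2, 1]] with P⁻¹ = [[1, −2], [−2, 5]], and M = P·diag(−2, 1)·P⁻¹.
Then M^4 = P·diag(16, 1)·P⁻¹ = [[80, 2], [32, 1]] · [[1, −2], [−2, 5]] = [[76, −150], [30, −59]].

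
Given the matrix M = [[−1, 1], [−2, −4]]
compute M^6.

[[−601, −665], [1330, 1394]]

tr M = −5 and det M = 6, so the characteristic polynomial is λ² − (−5)λ + (6) with roots −3 and −2.
Eigenvectors give P = [[−1, −1], [2, 1]] with P⁻¹ = [[1, 1], [−2, −1]], and M = P·diag(−3, −2)·P⁻¹.
Then M^6 = P·diag(729, 64)·P⁻¹ = [[−729, −64], [1458, 64]] · [[1, 1], [−2, −1]] = [[−601, −665], [1330, 1394]].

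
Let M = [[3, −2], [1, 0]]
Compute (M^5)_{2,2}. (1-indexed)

tr M = 3 and det M = 2, so the characteristic polynomial is λ² − (3)λ + (2) with roots 2 and 1.
Eigenvectors give P = [[−2, −1], [−1, −1]] with P⁻¹ = [[−1, 1], [1, −2]], and M = P·diag(2, 1)·P⁻¹.
Then M^5 = P·diag(32, 1)·P⁻¹ = [[−64, −1], [−32, −1]] · [[−1, 1], [1, −2]] = [[63, −62], [31, −30]].

−30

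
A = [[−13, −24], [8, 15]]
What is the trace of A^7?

2186

tr A = 2 and det A = −3, so the characteristic polynomial is λ² − (2)λ + (−3) with roots −1 and 3.
Eigenvectors give P = [[2, 3], [−1, −2]] with P⁻¹ = [[2, 3], [−1, −2]], and A = P·diag(−1, 3)·P⁻¹.
Then A^7 = P·diag(−1, 2187)·P⁻¹ = [[−2, 6561], [1, −4374]] · [[2, 3], [−1, −2]] = [[−6565, −13128], [4376, 8751]].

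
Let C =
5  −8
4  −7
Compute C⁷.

[[2189, −4376], [2188, −4375]]

tr C = −2 and det C = −3, so the characteristic polynomial is λ² − (−2)λ + (−3) with roots −3 and 1.
Eigenvectors give P = [[−1, 2], [−1, 1]] with P⁻¹ = [[1, −2], [1, −1]], and C = P·diag(−3, 1)·P⁻¹.
Then C⁷ = P·diag(−2187, 1)·P⁻¹ = [[2187, 2], [2187, 1]] · [[1, −2], [1, −1]] = [[2189, −4376], [2188, −4375]].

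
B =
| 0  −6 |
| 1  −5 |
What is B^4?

tr B = −5 and det B = 6, so the characteristic polynomial is λ² − (−5)λ + (6) with roots −2 and −3.
Eigenvectors give P = [[−3, −2], [−1, −1]] with P⁻¹ = [[−1, 2], [1, −3]], and B = P·diag(−2, −3)·P⁻¹.
Then B^4 = P·diag(16, 81)·P⁻¹ = [[−48, −162], [−16, −81]] · [[−1, 2], [1, −3]] = [[−114, 390], [−65, 211]].

[[−114, 390], [−65, 211]]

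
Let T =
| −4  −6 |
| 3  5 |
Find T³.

[[−10, −18], [9, 17]]

tr T = 1 and det T = −2, so the characteristic polynomial is λ² − (1)λ + (−2) with roots 2 and −1.
Eigenvectors give P = [[−1, −2], [1, 1]] with P⁻¹ = [[1, 2], [−1, −1]], and T = P·diag(2, −1)·P⁻¹.
Then T³ = P·diag(8, −1)·P⁻¹ = [[−8, 2], [8, −1]] · [[1, 2], [−1, −1]] = [[−10, −18], [9, 17]].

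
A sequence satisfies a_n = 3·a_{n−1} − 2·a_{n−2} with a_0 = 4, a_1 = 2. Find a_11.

With companion matrix T = [[3, −2], [1, 0]], [a_n, a_{n−1}]ᵀ = T·[a_{n−1}, a_{n−2}]ᵀ, so [a_11, a_10]ᵀ = T^10·[a_1, a_0]ᵀ.
T^10 = [[2047, −2046], [1023, −1022]], giving [a_11, a_10]ᵀ = [[−4090], [−2042]].

−4090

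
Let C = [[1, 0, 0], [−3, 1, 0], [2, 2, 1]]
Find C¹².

C = I + N where N = [[0, 0, 0], [−3, 0, 0], [2, 2, 0]] is strictly lower-triangular, so N³ = 0.
(I + N)¹² = I + 12·N + 66·N² = [[1, 0, 0], [−36, 1, 0], [−372, 24, 1]].

[[1, 0, 0], [−36, 1, 0], [−372, 24, 1]]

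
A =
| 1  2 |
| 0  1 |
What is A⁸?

[[1, 16], [0, 1]]

A = I + N where N = [[0, 2], [0, 0]] is strictly upper-triangular, so N² = 0.
(I + N)⁸ = I + 8·N = [[1, 16], [0, 1]].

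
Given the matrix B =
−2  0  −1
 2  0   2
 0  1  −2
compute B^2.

[[4, −1, 4], [−4, 2, −6], [2, −2, 6]]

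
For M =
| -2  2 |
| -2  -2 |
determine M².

[[0, -8], [8, 0]]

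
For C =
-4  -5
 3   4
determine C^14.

C² = I (check: tr C = 0 and det C = -1), so C^14 = I since 14 is even.

[[1, 0], [0, 1]]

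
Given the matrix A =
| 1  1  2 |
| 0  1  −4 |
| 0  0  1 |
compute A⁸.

A = I + N where N = [[0, 1, 2], [0, 0, −4], [0, 0, 0]] is strictly upper-triangular, so N³ = 0.
(I + N)⁸ = I + 8·N + 28·N² = [[1, 8, −96], [0, 1, −32], [0, 0, 1]].

[[1, 8, −96], [0, 1, −32], [0, 0, 1]]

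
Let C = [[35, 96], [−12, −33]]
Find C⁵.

tr C = 2 and det C = −3, so the characteristic polynomial is λ² − (2)λ + (−3) with roots −1 and 3.
Eigenvectors give P = [[8, 3], [−3, −1]] with P⁻¹ = [[−1, −3], [3, 8]], and C = P·diag(−1, 3)·P⁻¹.
Then C⁵ = P·diag(−1, 243)·P⁻¹ = [[−8, 729], [3, −243]] · [[−1, −3], [3, 8]] = [[2195, 5856], [−732, −1953]].

[[2195, 5856], [−732, −1953]]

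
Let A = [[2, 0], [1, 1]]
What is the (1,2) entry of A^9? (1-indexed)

tr A = 3 and det A = 2, so the characteristic polynomial is λ² − (3)λ + (2) with roots 1 and 2.
Eigenvectors give P = [[0, 1], [−1, 1]] with P⁻¹ = [[1, −1], [1, 0]], and A = P·diag(1, 2)·P⁻¹.
Then A^9 = P·diag(1, 512)·P⁻¹ = [[0, 512], [−1, 512]] · [[1, −1], [1, 0]] = [[512, 0], [511, 1]].

0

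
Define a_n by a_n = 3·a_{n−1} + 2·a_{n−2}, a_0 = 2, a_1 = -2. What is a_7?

With companion matrix A = [[3, 2], [1, 0]], [a_n, a_{n−1}]ᵀ = A·[a_{n−1}, a_{n−2}]ᵀ, so [a_7, a_6]ᵀ = A^6·[a_1, a_0]ᵀ.
A^6 = [[1763, 990], [495, 278]], giving [a_7, a_6]ᵀ = [[-1546], [-434]].

-1546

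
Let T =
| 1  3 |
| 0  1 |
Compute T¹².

[[1, 36], [0, 1]]

T = I + N where N = [[0, 3], [0, 0]] is strictly upper-triangular, so N² = 0.
(I + N)¹² = I + 12·N = [[1, 36], [0, 1]].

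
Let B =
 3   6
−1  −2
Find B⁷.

B² = B (a projection; rank 1, trace 1), so B⁷ = B.

[[3, 6], [−1, −2]]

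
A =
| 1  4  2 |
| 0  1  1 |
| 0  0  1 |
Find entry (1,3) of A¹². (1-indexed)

A = I + N where N = [[0, 4, 2], [0, 0, 1], [0, 0, 0]] is strictly upper-triangular, so N³ = 0.
(I + N)¹² = I + 12·N + 66·N² = [[1, 48, 288], [0, 1, 12], [0, 0, 1]].

288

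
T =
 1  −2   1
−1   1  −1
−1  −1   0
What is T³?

[[4, −12, 7], [−3, 8, −5], [−1, 1, −1]]

T² = [[2, −5, 3], [−1, 4, −2], [0, 1, 0]]
T³ = [[4, −12, 7], [−3, 8, −5], [−1, 1, −1]]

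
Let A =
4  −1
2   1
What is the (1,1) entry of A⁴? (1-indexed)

tr A = 5 and det A = 6, so the characteristic polynomial is λ² − (5)λ + (6) with roots 2 and 3.
Eigenvectors give P = [[−1, 1], [−2, 1]] with P⁻¹ = [[1, −1], [2, −1]], and A = P·diag(2, 3)·P⁻¹.
Then A⁴ = P·diag(16, 81)·P⁻¹ = [[−16, 81], [−32, 81]] · [[1, −1], [2, −1]] = [[146, −65], [130, −49]].

146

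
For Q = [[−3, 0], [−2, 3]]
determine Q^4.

Q^2 = [[9, 0], [0, 9]]
Q^3 = [[−27, 0], [−18, 27]]
Q^4 = [[81, 0], [0, 81]]

[[81, 0], [0, 81]]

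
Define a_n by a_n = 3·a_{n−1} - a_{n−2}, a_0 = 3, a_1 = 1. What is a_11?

With companion matrix T = [[3, -1], [1, 0]], [a_n, a_{n−1}]ᵀ = T·[a_{n−1}, a_{n−2}]ᵀ, so [a_11, a_10]ᵀ = T¹⁰·[a_1, a_0]ᵀ.
T¹⁰ = [[17711, -6765], [6765, -2584]], giving [a_11, a_10]ᵀ = [[-2584], [-987]].

-2584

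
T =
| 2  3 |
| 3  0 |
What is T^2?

[[13, 6], [6, 9]]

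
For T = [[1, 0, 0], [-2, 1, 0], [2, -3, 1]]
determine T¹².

T = I + N where N = [[0, 0, 0], [-2, 0, 0], [2, -3, 0]] is strictly lower-triangular, so N³ = 0.
(I + N)¹² = I + 12·N + 66·N² = [[1, 0, 0], [-24, 1, 0], [420, -36, 1]].

[[1, 0, 0], [-24, 1, 0], [420, -36, 1]]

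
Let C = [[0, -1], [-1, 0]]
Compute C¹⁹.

[[0, -1], [-1, 0]]

C² = I (check: tr C = 0 and det C = -1), so C¹⁹ = C since 19 is odd.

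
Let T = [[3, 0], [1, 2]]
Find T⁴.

tr T = 5 and det T = 6, so the characteristic polynomial is λ² − (5)λ + (6) with roots 3 and 2.
Eigenvectors give P = [[−1, 0], [−1, 1]] with P⁻¹ = [[−1, 0], [−1, 1]], and T = P·diag(3, 2)·P⁻¹.
Then T⁴ = P·diag(81, 16)·P⁻¹ = [[−81, 0], [−81, 16]] · [[−1, 0], [−1, 1]] = [[81, 0], [65, 16]].

[[81, 0], [65, 16]]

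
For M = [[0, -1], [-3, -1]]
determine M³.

[[-3, -4], [-12, -7]]

M² = [[3, 1], [3, 4]]
M³ = [[-3, -4], [-12, -7]]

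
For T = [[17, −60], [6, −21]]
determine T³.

tr T = −4 and det T = 3, so the characteristic polynomial is λ² − (−4)λ + (3) with roots −1 and −3.
Eigenvectors give P = [[−10, −3], [−3, −1]] with P⁻¹ = [[−1, 3], [3, −10]], and T = P·diag(−1, −3)·P⁻¹.
Then T³ = P·diag(−1, −27)·P⁻¹ = [[10, 81], [3, 27]] · [[−1, 3], [3, −10]] = [[233, −780], [78, −261]].

[[233, −780], [78, −261]]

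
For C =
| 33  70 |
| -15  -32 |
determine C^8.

tr C = 1 and det C = -6, so the characteristic polynomial is λ² − (1)λ + (-6) with roots -2 and 3.
Eigenvectors give P = [[2, -7], [-1, 3]] with P⁻¹ = [[-3, -7], [-1, -2]], and C = P·diag(-2, 3)·P⁻¹.
Then C^8 = P·diag(256, 6561)·P⁻¹ = [[512, -45927], [-256, 19683]] · [[-3, -7], [-1, -2]] = [[44391, 88270], [-18915, -37574]].

[[44391, 88270], [-18915, -37574]]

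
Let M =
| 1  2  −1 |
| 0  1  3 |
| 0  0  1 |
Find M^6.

[[1, 12, 84], [0, 1, 18], [0, 0, 1]]

M = I + N where N = [[0, 2, −1], [0, 0, 3], [0, 0, 0]] is strictly upper-triangular, so N^3 = 0.
(I + N)^6 = I + 6·N + 15·N^2 = [[1, 12, 84], [0, 1, 18], [0, 0, 1]].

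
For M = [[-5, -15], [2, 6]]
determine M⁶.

M² = M (a projection; rank 1, trace 1), so M⁶ = M.

[[-5, -15], [2, 6]]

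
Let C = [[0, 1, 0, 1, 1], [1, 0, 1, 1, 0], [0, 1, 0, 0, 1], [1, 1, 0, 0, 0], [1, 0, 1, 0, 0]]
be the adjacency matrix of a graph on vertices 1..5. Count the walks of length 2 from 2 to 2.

The number of length-2 walks from vertex 2 to vertex 2 is entry (2,2) of C^2, where C is the adjacency matrix.
C^2 = [[3, 1, 2, 1, 0], [1, 3, 0, 1, 2], [2, 0, 2, 1, 0], [1, 1, 1, 2, 1], [0, 2, 0, 1, 2]]

3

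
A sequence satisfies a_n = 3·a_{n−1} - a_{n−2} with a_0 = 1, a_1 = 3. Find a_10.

17711

With companion matrix A = [[3, -1], [1, 0]], [a_n, a_{n−1}]ᵀ = A·[a_{n−1}, a_{n−2}]ᵀ, so [a_10, a_9]ᵀ = A⁹·[a_1, a_0]ᵀ.
A⁹ = [[6765, -2584], [2584, -987]], giving [a_10, a_9]ᵀ = [[17711], [6765]].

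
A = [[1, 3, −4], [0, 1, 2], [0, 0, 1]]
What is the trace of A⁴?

A = I + N where N = [[0, 3, −4], [0, 0, 2], [0, 0, 0]] is strictly upper-triangular, so N³ = 0.
(I + N)⁴ = I + 4·N + 6·N² = [[1, 12, 20], [0, 1, 8], [0, 0, 1]].

3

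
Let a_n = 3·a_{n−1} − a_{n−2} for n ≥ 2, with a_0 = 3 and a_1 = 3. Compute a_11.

With companion matrix T = [[3, −1], [1, 0]], [a_n, a_{n−1}]ᵀ = T·[a_{n−1}, a_{n−2}]ᵀ, so [a_11, a_10]ᵀ = T¹⁰·[a_1, a_0]ᵀ.
T¹⁰ = [[17711, −6765], [6765, −2584]], giving [a_11, a_10]ᵀ = [[32838], [12543]].

32838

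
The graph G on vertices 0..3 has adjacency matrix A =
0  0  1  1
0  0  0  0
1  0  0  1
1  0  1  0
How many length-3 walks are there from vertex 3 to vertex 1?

The number of length-3 walks from vertex 3 to vertex 1 is entry (3,1) of A^3, where A is the adjacency matrix.
A^2 = [[2, 0, 1, 1], [0, 0, 0, 0], [1, 0, 2, 1], [1, 0, 1, 2]]
A^3 = [[2, 0, 3, 3], [0, 0, 0, 0], [3, 0, 2, 3], [3, 0, 3, 2]]

0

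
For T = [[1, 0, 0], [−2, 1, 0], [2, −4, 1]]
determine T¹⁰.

T = I + N where N = [[0, 0, 0], [−2, 0, 0], [2, −4, 0]] is strictly lower-triangular, so N³ = 0.
(I + N)¹⁰ = I + 10·N + 45·N² = [[1, 0, 0], [−20, 1, 0], [380, −40, 1]].

[[1, 0, 0], [−20, 1, 0], [380, −40, 1]]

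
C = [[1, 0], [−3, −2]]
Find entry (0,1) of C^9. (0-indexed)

0

tr C = −1 and det C = −2, so the characteristic polynomial is λ² − (−1)λ + (−2) with roots −2 and 1.
Eigenvectors give P = [[0, −1], [−1, 1]] with P⁻¹ = [[−1, −1], [−1, 0]], and C = P·diag(−2, 1)·P⁻¹.
Then C^9 = P·diag(−512, 1)·P⁻¹ = [[0, −1], [512, 1]] · [[−1, −1], [−1, 0]] = [[1, 0], [−513, −512]].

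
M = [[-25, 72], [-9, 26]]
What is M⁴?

[[-119, 360], [-45, 136]]

tr M = 1 and det M = -2, so the characteristic polynomial is λ² − (1)λ + (-2) with roots 2 and -1.
Eigenvectors give P = [[8, -3], [3, -1]] with P⁻¹ = [[-1, 3], [-3, 8]], and M = P·diag(2, -1)·P⁻¹.
Then M⁴ = P·diag(16, 1)·P⁻¹ = [[128, -3], [48, -1]] · [[-1, 3], [-3, 8]] = [[-119, 360], [-45, 136]].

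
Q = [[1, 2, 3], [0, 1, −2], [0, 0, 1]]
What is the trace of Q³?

3

Q = I + N where N = [[0, 2, 3], [0, 0, −2], [0, 0, 0]] is strictly upper-triangular, so N³ = 0.
(I + N)³ = I + 3·N + 3·N² = [[1, 6, −3], [0, 1, −6], [0, 0, 1]].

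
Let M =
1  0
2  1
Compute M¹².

M = I + N where N = [[0, 0], [2, 0]] is strictly lower-triangular, so N² = 0.
(I + N)¹² = I + 12·N = [[1, 0], [24, 1]].

[[1, 0], [24, 1]]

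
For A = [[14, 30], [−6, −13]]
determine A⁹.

tr A = 1 and det A = −2, so the characteristic polynomial is λ² − (1)λ + (−2) with roots 2 and −1.
Eigenvectors give P = [[5, 2], [−2, −1]] with P⁻¹ = [[1, 2], [−2, −5]], and A = P·diag(2, −1)·P⁻¹.
Then A⁹ = P·diag(512, −1)·P⁻¹ = [[2560, −2], [−1024, 1]] · [[1, 2], [−2, −5]] = [[2564, 5130], [−1026, −2053]].

[[2564, 5130], [−1026, −2053]]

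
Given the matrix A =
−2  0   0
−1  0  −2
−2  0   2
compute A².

[[4, 0, 0], [6, 0, −4], [0, 0, 4]]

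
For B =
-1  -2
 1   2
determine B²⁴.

[[-1, -2], [1, 2]]

B² = B (a projection; rank 1, trace 1), so B²⁴ = B.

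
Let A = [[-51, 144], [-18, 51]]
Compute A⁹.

[[-334611, 944784], [-118098, 334611]]

tr A = 0 and det A = -9, so the characteristic polynomial is λ² − (0)λ + (-9) with roots 3 and -3.
Eigenvectors give P = [[-8, 3], [-3, 1]] with P⁻¹ = [[1, -3], [3, -8]], and A = P·diag(3, -3)·P⁻¹.
Then A⁹ = P·diag(19683, -19683)·P⁻¹ = [[-157464, -59049], [-59049, -19683]] · [[1, -3], [3, -8]] = [[-334611, 944784], [-118098, 334611]].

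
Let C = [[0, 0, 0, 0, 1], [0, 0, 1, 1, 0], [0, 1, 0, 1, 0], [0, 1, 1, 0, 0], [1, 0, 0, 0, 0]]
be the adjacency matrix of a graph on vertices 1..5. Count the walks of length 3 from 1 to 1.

0

The number of length-3 walks from vertex 1 to vertex 1 is entry (1,1) of C³, where C is the adjacency matrix.
C² = [[1, 0, 0, 0, 0], [0, 2, 1, 1, 0], [0, 1, 2, 1, 0], [0, 1, 1, 2, 0], [0, 0, 0, 0, 1]]
C³ = [[0, 0, 0, 0, 1], [0, 2, 3, 3, 0], [0, 3, 2, 3, 0], [0, 3, 3, 2, 0], [1, 0, 0, 0, 0]]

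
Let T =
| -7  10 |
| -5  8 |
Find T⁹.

[[-20707, 40390], [-20195, 39878]]

tr T = 1 and det T = -6, so the characteristic polynomial is λ² − (1)λ + (-6) with roots -2 and 3.
Eigenvectors give P = [[2, 1], [1, 1]] with P⁻¹ = [[1, -1], [-1, 2]], and T = P·diag(-2, 3)·P⁻¹.
Then T⁹ = P·diag(-512, 19683)·P⁻¹ = [[-1024, 19683], [-512, 19683]] · [[1, -1], [-1, 2]] = [[-20707, 40390], [-20195, 39878]].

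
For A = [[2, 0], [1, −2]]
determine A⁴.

A² = [[4, 0], [0, 4]]
A³ = [[8, 0], [4, −8]]
A⁴ = [[16, 0], [0, 16]]

[[16, 0], [0, 16]]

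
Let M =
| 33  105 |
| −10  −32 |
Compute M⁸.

tr M = 1 and det M = −6, so the characteristic polynomial is λ² − (1)λ + (−6) with roots 3 and −2.
Eigenvectors give P = [[7, −3], [−2, 1]] with P⁻¹ = [[1, 3], [2, 7]], and M = P·diag(3, −2)·P⁻¹.
Then M⁸ = P·diag(6561, 256)·P⁻¹ = [[45927, −768], [−13122, 256]] · [[1, 3], [2, 7]] = [[44391, 132405], [−12610, −37574]].

[[44391, 132405], [−12610, −37574]]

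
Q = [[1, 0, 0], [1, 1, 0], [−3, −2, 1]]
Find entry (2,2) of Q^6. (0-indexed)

Q = I + N where N = [[0, 0, 0], [1, 0, 0], [−3, −2, 0]] is strictly lower-triangular, so N^3 = 0.
(I + N)^6 = I + 6·N + 15·N^2 = [[1, 0, 0], [6, 1, 0], [−48, −12, 1]].

1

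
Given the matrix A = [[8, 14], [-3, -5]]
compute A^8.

tr A = 3 and det A = 2, so the characteristic polynomial is λ² − (3)λ + (2) with roots 2 and 1.
Eigenvectors give P = [[-7, 2], [3, -1]] with P⁻¹ = [[-1, -2], [-3, -7]], and A = P·diag(2, 1)·P⁻¹.
Then A^8 = P·diag(256, 1)·P⁻¹ = [[-1792, 2], [768, -1]] · [[-1, -2], [-3, -7]] = [[1786, 3570], [-765, -1529]].

[[1786, 3570], [-765, -1529]]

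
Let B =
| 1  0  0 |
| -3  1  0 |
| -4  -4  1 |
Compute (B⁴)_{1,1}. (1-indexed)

1

B = I + N where N = [[0, 0, 0], [-3, 0, 0], [-4, -4, 0]] is strictly lower-triangular, so N³ = 0.
(I + N)⁴ = I + 4·N + 6·N² = [[1, 0, 0], [-12, 1, 0], [56, -16, 1]].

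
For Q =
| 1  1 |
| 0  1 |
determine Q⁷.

Q = I + N where N = [[0, 1], [0, 0]] is strictly upper-triangular, so N² = 0.
(I + N)⁷ = I + 7·N = [[1, 7], [0, 1]].

[[1, 7], [0, 1]]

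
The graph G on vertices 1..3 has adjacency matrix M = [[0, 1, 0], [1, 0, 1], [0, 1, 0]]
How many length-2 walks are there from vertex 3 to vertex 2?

The number of length-2 walks from vertex 3 to vertex 2 is entry (3,2) of M², where M is the adjacency matrix.
M² = [[1, 0, 1], [0, 2, 0], [1, 0, 1]]

0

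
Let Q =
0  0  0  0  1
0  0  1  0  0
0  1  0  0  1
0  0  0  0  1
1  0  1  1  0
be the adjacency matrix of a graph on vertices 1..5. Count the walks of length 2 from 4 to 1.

The number of length-2 walks from vertex 4 to vertex 1 is entry (4,1) of Q², where Q is the adjacency matrix.
Q² = [[1, 0, 1, 1, 0], [0, 1, 0, 0, 1], [1, 0, 2, 1, 0], [1, 0, 1, 1, 0], [0, 1, 0, 0, 3]]

1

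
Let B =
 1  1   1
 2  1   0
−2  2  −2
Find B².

[[1, 4, −1], [4, 3, 2], [6, −4, 2]]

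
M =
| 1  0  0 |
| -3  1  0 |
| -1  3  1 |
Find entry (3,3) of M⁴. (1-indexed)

M = I + N where N = [[0, 0, 0], [-3, 0, 0], [-1, 3, 0]] is strictly lower-triangular, so N³ = 0.
(I + N)⁴ = I + 4·N + 6·N² = [[1, 0, 0], [-12, 1, 0], [-58, 12, 1]].

1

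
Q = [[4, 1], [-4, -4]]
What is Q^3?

[[48, 12], [-48, -48]]

Q^2 = [[12, 0], [0, 12]]
Q^3 = [[48, 12], [-48, -48]]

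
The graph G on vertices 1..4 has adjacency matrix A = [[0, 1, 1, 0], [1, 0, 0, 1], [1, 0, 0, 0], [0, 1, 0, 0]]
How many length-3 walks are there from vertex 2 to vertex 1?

3

The number of length-3 walks from vertex 2 to vertex 1 is entry (2,1) of A³, where A is the adjacency matrix.
A² = [[2, 0, 0, 1], [0, 2, 1, 0], [0, 1, 1, 0], [1, 0, 0, 1]]
A³ = [[0, 3, 2, 0], [3, 0, 0, 2], [2, 0, 0, 1], [0, 2, 1, 0]]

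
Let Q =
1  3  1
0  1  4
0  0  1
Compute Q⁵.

[[1, 15, 125], [0, 1, 20], [0, 0, 1]]

Q = I + N where N = [[0, 3, 1], [0, 0, 4], [0, 0, 0]] is strictly upper-triangular, so N³ = 0.
(I + N)⁵ = I + 5·N + 10·N² = [[1, 15, 125], [0, 1, 20], [0, 0, 1]].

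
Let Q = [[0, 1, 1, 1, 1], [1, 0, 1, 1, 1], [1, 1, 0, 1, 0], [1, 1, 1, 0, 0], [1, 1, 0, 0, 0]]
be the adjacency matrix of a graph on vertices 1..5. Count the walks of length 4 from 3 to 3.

The number of length-4 walks from vertex 3 to vertex 3 is entry (3,3) of Q^4, where Q is the adjacency matrix.
Q^2 = [[4, 3, 2, 2, 1], [3, 4, 2, 2, 1], [2, 2, 3, 2, 2], [2, 2, 2, 3, 2], [1, 1, 2, 2, 2]]
Q^3 = [[8, 9, 9, 9, 7], [9, 8, 9, 9, 7], [9, 9, 6, 7, 4], [9, 9, 7, 6, 4], [7, 7, 4, 4, 2]]
Q^4 = [[34, 33, 26, 26, 17], [33, 34, 26, 26, 17], [26, 26, 25, 24, 18], [26, 26, 24, 25, 18], [17, 17, 18, 18, 14]]

25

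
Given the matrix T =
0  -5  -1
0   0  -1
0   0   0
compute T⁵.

[[0, 0, 0], [0, 0, 0], [0, 0, 0]]

T is strictly triangular, hence nilpotent: T³ = 0, so T⁵ = 0.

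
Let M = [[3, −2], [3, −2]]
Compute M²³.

[[3, −2], [3, −2]]

M² = M (a projection; rank 1, trace 1), so M²³ = M.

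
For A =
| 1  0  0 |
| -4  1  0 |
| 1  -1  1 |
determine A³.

[[1, 0, 0], [-12, 1, 0], [15, -3, 1]]

A = I + N where N = [[0, 0, 0], [-4, 0, 0], [1, -1, 0]] is strictly lower-triangular, so N³ = 0.
(I + N)³ = I + 3·N + 3·N² = [[1, 0, 0], [-12, 1, 0], [15, -3, 1]].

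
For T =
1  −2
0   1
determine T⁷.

[[1, −14], [0, 1]]

T = I + N where N = [[0, −2], [0, 0]] is strictly upper-triangular, so N² = 0.
(I + N)⁷ = I + 7·N = [[1, −14], [0, 1]].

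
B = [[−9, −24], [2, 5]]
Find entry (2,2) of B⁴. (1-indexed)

tr B = −4 and det B = 3, so the characteristic polynomial is λ² − (−4)λ + (3) with roots −3 and −1.
Eigenvectors give P = [[4, −3], [−1, 1]] with P⁻¹ = [[1, 3], [1, 4]], and B = P·diag(−3, −1)·P⁻¹.
Then B⁴ = P·diag(81, 1)·P⁻¹ = [[324, −3], [−81, 1]] · [[1, 3], [1, 4]] = [[321, 960], [−80, −239]].

−239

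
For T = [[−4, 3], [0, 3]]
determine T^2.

[[16, −3], [0, 9]]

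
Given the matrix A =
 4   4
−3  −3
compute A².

A² = A (a projection; rank 1, trace 1), so A² = A.

[[4, 4], [−3, −3]]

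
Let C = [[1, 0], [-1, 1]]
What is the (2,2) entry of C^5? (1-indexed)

1

C = I + N where N = [[0, 0], [-1, 0]] is strictly lower-triangular, so N^2 = 0.
(I + N)^5 = I + 5·N = [[1, 0], [-5, 1]].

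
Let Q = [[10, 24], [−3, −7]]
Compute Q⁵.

[[280, 744], [−93, −247]]

tr Q = 3 and det Q = 2, so the characteristic polynomial is λ² − (3)λ + (2) with roots 1 and 2.
Eigenvectors give P = [[−8, −3], [3, 1]] with P⁻¹ = [[1, 3], [−3, −8]], and Q = P·diag(1, 2)·P⁻¹.
Then Q⁵ = P·diag(1, 32)·P⁻¹ = [[−8, −96], [3, 32]] · [[1, 3], [−3, −8]] = [[280, 744], [−93, −247]].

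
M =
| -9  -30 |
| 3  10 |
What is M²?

[[-9, -30], [3, 10]]

M² = M (a projection; rank 1, trace 1), so M² = M.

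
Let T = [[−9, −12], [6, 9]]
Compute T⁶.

tr T = 0 and det T = −9, so the characteristic polynomial is λ² − (0)λ + (−9) with roots −3 and 3.
Eigenvectors give P = [[2, 1], [−1, −1]] with P⁻¹ = [[1, 1], [−1, −2]], and T = P·diag(−3, 3)·P⁻¹.
Then T⁶ = P·diag(729, 729)·P⁻¹ = [[1458, 729], [−729, −729]] · [[1, 1], [−1, −2]] = [[729, 0], [0, 729]].

[[729, 0], [0, 729]]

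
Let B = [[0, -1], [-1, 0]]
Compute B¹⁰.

B² = I (check: tr B = 0 and det B = -1), so B¹⁰ = I since 10 is even.

[[1, 0], [0, 1]]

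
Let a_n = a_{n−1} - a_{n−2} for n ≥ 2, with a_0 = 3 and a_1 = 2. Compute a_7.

2

With companion matrix Q = [[1, -1], [1, 0]], [a_n, a_{n−1}]ᵀ = Q·[a_{n−1}, a_{n−2}]ᵀ, so [a_7, a_6]ᵀ = Q^6·[a_1, a_0]ᵀ.
Q^6 = [[1, 0], [0, 1]], giving [a_7, a_6]ᵀ = [[2], [3]].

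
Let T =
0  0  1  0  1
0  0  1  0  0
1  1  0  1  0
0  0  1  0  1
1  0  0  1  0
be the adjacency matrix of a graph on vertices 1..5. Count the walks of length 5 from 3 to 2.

The number of length-5 walks from vertex 3 to vertex 2 is entry (3,2) of T^5, where T is the adjacency matrix.
T^2 = [[2, 1, 0, 2, 0], [1, 1, 0, 1, 0], [0, 0, 3, 0, 2], [2, 1, 0, 2, 0], [0, 0, 2, 0, 2]]
T^3 = [[0, 0, 5, 0, 4], [0, 0, 3, 0, 2], [5, 3, 0, 5, 0], [0, 0, 5, 0, 4], [4, 2, 0, 4, 0]]
T^4 = [[9, 5, 0, 9, 0], [5, 3, 0, 5, 0], [0, 0, 13, 0, 10], [9, 5, 0, 9, 0], [0, 0, 10, 0, 8]]
T^5 = [[0, 0, 23, 0, 18], [0, 0, 13, 0, 10], [23, 13, 0, 23, 0], [0, 0, 23, 0, 18], [18, 10, 0, 18, 0]]

13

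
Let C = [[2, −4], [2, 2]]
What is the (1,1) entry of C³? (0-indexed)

C² = [[−4, −16], [8, −4]]
C³ = [[−40, −16], [8, −40]]

−40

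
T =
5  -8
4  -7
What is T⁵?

tr T = -2 and det T = -3, so the characteristic polynomial is λ² − (-2)λ + (-3) with roots 1 and -3.
Eigenvectors give P = [[2, -1], [1, -1]] with P⁻¹ = [[1, -1], [1, -2]], and T = P·diag(1, -3)·P⁻¹.
Then T⁵ = P·diag(1, -243)·P⁻¹ = [[2, 243], [1, 243]] · [[1, -1], [1, -2]] = [[245, -488], [244, -487]].

[[245, -488], [244, -487]]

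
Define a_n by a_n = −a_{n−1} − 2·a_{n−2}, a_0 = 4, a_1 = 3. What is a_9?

With companion matrix B = [[−1, −2], [1, 0]], [a_n, a_{n−1}]ᵀ = B·[a_{n−1}, a_{n−2}]ᵀ, so [a_9, a_8]ᵀ = B⁸·[a_1, a_0]ᵀ.
B⁸ = [[−17, −6], [3, −14]], giving [a_9, a_8]ᵀ = [[−75], [−47]].

−75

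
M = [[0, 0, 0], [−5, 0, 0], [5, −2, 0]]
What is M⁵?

M is strictly triangular, hence nilpotent: M³ = 0, so M⁵ = 0.

[[0, 0, 0], [0, 0, 0], [0, 0, 0]]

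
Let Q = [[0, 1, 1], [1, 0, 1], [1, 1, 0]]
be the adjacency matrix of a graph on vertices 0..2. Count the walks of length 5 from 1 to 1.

10

The number of length-5 walks from vertex 1 to vertex 1 is entry (1,1) of Q⁵, where Q is the adjacency matrix.
Q² = [[2, 1, 1], [1, 2, 1], [1, 1, 2]]
Q³ = [[2, 3, 3], [3, 2, 3], [3, 3, 2]]
Q⁴ = [[6, 5, 5], [5, 6, 5], [5, 5, 6]]
Q⁵ = [[10, 11, 11], [11, 10, 11], [11, 11, 10]]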